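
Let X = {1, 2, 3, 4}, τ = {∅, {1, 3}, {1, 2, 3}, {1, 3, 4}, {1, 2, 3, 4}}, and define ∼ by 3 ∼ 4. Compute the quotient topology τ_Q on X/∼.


X/∼ = {[1], [2], [3=4]}; |τ_Q| = 3.

Equivalence classes: [1], [2], [3=4].
Quotient map π: X → X/∼ sends 1 ↦ [1], 2 ↦ [2], 3 ↦ [3=4], 4 ↦ [3=4].
For each subset V ⊆ X/∼, compute π^{-1}(V) ⊆ X and check whether π^{-1}(V) ∈ τ. V is open in τ_Q iff π^{-1}(V) ∈ τ.
  V = {}: π^{-1}(V) = ∅ ∈ τ ✓.
  V = {[1]}: π^{-1}(V) = {1} ∉ τ ✗.
  V = {[2]}: π^{-1}(V) = {2} ∉ τ ✗.
  V = {[1], [2]}: π^{-1}(V) = {1, 2} ∉ τ ✗.
  V = {[3=4]}: π^{-1}(V) = {3, 4} ∉ τ ✗.
  V = {[1], [3=4]}: π^{-1}(V) = {1, 3, 4} ∈ τ ✓.
  V = {[2], [3=4]}: π^{-1}(V) = {2, 3, 4} ∉ τ ✗.
  V = {[1], [2], [3=4]}: π^{-1}(V) = {1, 2, 3, 4} ∈ τ ✓.
Open sets in the quotient: τ_Q = {{}, {[1], [3=4]}, {[1], [2], [3=4]}} (3 elements).


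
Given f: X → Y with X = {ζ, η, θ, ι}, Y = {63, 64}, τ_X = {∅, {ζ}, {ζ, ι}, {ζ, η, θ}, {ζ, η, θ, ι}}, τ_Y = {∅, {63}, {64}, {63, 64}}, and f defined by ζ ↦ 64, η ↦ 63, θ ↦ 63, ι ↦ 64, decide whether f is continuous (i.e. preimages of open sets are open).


f is NOT continuous.

Compute f^{-1}(U) for each U ∈ τ_Y:
  U = ∅: f^{-1}(U) = ∅ ∈ τ_X ✓.
  U = {63}: f^{-1}(U) = {η, θ} ∉ τ_X ✗.
  U = {64}: f^{-1}(U) = {ζ, ι} ∈ τ_X ✓.
  U = {63, 64}: f^{-1}(U) = {ζ, η, θ, ι} ∈ τ_X ✓.
Found U = {63} with f^{-1}(U) = {η, θ} not in τ_X. Therefore f is NOT continuous.


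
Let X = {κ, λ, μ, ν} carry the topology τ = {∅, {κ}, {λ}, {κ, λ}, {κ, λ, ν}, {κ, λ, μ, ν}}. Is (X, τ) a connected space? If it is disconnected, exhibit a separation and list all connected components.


(X, τ) is connected.

Find clopen sets (U ∈ τ with X ∖ U ∈ τ):
  U = ∅, X ∖ U = {κ, λ, μ, ν} — both open, so U is clopen.
  U = {κ, λ, μ, ν}, X ∖ U = ∅ — both open, so U is clopen.
Only trivial clopens (∅ and X) exist, so (X, τ) is connected.
Compute connected components by grouping points that agree on all clopens:
  component: {κ, λ, μ, ν}


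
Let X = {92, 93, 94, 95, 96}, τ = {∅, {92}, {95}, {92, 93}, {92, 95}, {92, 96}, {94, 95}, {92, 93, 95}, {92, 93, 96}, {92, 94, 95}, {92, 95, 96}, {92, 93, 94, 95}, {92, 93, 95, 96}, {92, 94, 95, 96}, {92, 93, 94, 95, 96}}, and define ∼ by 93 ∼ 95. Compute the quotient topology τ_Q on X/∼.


X/∼ = {[92], [93=95], [94], [96]}; |τ_Q| = 7.

Equivalence classes: [92], [93=95], [94], [96].
Quotient map π: X → X/∼ sends 92 ↦ [92], 93 ↦ [93=95], 94 ↦ [94], 95 ↦ [93=95], 96 ↦ [96].
For each subset V ⊆ X/∼, compute π^{-1}(V) ⊆ X and check whether π^{-1}(V) ∈ τ. V is open in τ_Q iff π^{-1}(V) ∈ τ.
  V = {}: π^{-1}(V) = ∅ ∈ τ ✓.
  V = {[92]}: π^{-1}(V) = {92} ∈ τ ✓.
  V = {[93=95]}: π^{-1}(V) = {93, 95} ∉ τ ✗.
  V = {[92], [93=95]}: π^{-1}(V) = {92, 93, 95} ∈ τ ✓.
  V = {[94]}: π^{-1}(V) = {94} ∉ τ ✗.
  V = {[92], [94]}: π^{-1}(V) = {92, 94} ∉ τ ✗.
  V = {[93=95], [94]}: π^{-1}(V) = {93, 94, 95} ∉ τ ✗.
  V = {[92], [93=95], [94]}: π^{-1}(V) = {92, 93, 94, 95} ∈ τ ✓.
  V = {[96]}: π^{-1}(V) = {96} ∉ τ ✗.
  V = {[92], [96]}: π^{-1}(V) = {92, 96} ∈ τ ✓.
  V = {[93=95], [96]}: π^{-1}(V) = {93, 95, 96} ∉ τ ✗.
  V = {[92], [93=95], [96]}: π^{-1}(V) = {92, 93, 95, 96} ∈ τ ✓.
  V = {[94], [96]}: π^{-1}(V) = {94, 96} ∉ τ ✗.
  V = {[92], [94], [96]}: π^{-1}(V) = {92, 94, 96} ∉ τ ✗.
  V = {[93=95], [94], [96]}: π^{-1}(V) = {93, 94, 95, 96} ∉ τ ✗.
  V = {[92], [93=95], [94], [96]}: π^{-1}(V) = {92, 93, 94, 95, 96} ∈ τ ✓.
Open sets in the quotient: τ_Q = {{}, {[92]}, {[92], [93=95]}, {[92], [93=95], [94]}, {[92], [96]}, {[92], [93=95], [96]}, {[92], [93=95], [94], [96]}} (7 elements).


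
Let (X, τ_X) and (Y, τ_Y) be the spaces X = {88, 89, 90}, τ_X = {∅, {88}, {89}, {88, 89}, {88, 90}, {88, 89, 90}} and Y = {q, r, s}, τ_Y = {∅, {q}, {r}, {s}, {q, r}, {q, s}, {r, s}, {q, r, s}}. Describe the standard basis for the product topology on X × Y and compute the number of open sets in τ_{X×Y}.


Basis B = {∅ × ∅, {88} × {q}, {88} × {r}, {88} × {s}, {89} × {q}, {89} × {r}, {89} × {s}, {88} × {q, r}, {88} × {q, s}, {88, 89} × {q}, {88, 90} × {q}, {88} × {r, s}, {88, 89} × {r}, {88, 90} × {r}, {88, 89} × {s}, {88, 90} × {s}, {89} × {q, r}, {89} × {q, s}, {89} × {r, s}, {88} × {q, r, s}, {88, 89, 90} × {q}, {88, 89, 90} × {r}, {88, 89, 90} × {s}, {89} × {q, r, s}, {88, 89} × {q, r}, {88, 90} × {q, r}, {88, 89} × {q, s}, {88, 90} × {q, s}, {88, 89} × {r, s}, {88, 90} × {r, s}, {88, 89} × {q, r, s}, {88, 90} × {q, r, s}, {88, 89, 90} × {q, r}, {88, 89, 90} × {q, s}, {88, 89, 90} × {r, s}, {88, 89, 90} × {q, r, s}}; |τ_{X×Y}| = 216.

Enumerate products U × V with U ∈ τ_X, V ∈ τ_Y (deduplicated):
  ∅ × ∅ = {} (∅)
  {88} × {q} = {(88,q)}
  {88} × {r} = {(88,r)}
  {88} × {s} = {(88,s)}
  {89} × {q} = {(89,q)}
  {89} × {r} = {(89,r)}
  {89} × {s} = {(89,s)}
  {88} × {q, r} = {(88,q), (88,r)}
  {88} × {q, s} = {(88,q), (88,s)}
  {88, 89} × {q} = {(88,q), (89,q)}
  {88, 90} × {q} = {(88,q), (90,q)}
  {88} × {r, s} = {(88,r), (88,s)}
  {88, 89} × {r} = {(88,r), (89,r)}
  {88, 90} × {r} = {(88,r), (90,r)}
  {88, 89} × {s} = {(88,s), (89,s)}
  {88, 90} × {s} = {(88,s), (90,s)}
  {89} × {q, r} = {(89,q), (89,r)}
  {89} × {q, s} = {(89,q), (89,s)}
  {89} × {r, s} = {(89,r), (89,s)}
  {88} × {q, r, s} = {(88,q), (88,r), (88,s)}
  {88, 89, 90} × {q} = {(88,q), (89,q), (90,q)}
  {88, 89, 90} × {r} = {(88,r), (89,r), (90,r)}
  {88, 89, 90} × {s} = {(88,s), (89,s), (90,s)}
  {89} × {q, r, s} = {(89,q), (89,r), (89,s)}
  {88, 89} × {q, r} = {(88,q), (88,r), (89,q), (89,r)}
  {88, 90} × {q, r} = {(88,q), (88,r), (90,q), (90,r)}
  {88, 89} × {q, s} = {(88,q), (88,s), (89,q), (89,s)}
  {88, 90} × {q, s} = {(88,q), (88,s), (90,q), (90,s)}
  {88, 89} × {r, s} = {(88,r), (88,s), (89,r), (89,s)}
  {88, 90} × {r, s} = {(88,r), (88,s), (90,r), (90,s)}
  {88, 89} × {q, r, s} = {(88,q), (88,r), (88,s), (89,q), (89,r), (89,s)}
  {88, 90} × {q, r, s} = {(88,q), (88,r), (88,s), (90,q), (90,r), (90,s)}
  {88, 89, 90} × {q, r} = {(88,q), (88,r), (89,q), (89,r), (90,q), (90,r)}
  {88, 89, 90} × {q, s} = {(88,q), (88,s), (89,q), (89,s), (90,q), (90,s)}
  {88, 89, 90} × {r, s} = {(88,r), (88,s), (89,r), (89,s), (90,r), (90,s)}
  {88, 89, 90} × {q, r, s} = {(88,q), (88,r), (88,s), (89,q), (89,r), (89,s), (90,q), (90,r), (90,s)}
These 36 distinct sets form the basis B.
Close under arbitrary unions to get τ_{X×Y}; counting gives |τ_{X×Y}| = 216.


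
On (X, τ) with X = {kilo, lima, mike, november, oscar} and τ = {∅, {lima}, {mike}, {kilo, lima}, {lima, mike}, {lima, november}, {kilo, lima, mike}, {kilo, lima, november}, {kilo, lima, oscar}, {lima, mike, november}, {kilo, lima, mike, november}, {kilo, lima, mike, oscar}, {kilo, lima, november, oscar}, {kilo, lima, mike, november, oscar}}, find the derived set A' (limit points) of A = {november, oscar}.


A' = ∅

For each x ∈ X, list the open sets U ∈ τ with x ∈ U, then check whether U ∩ (A ∖ {x}) ≠ ∅ for every such U.
  x = kilo: open {kilo, lima} ∋ x has {kilo, lima} ∩ (A ∖ {kilo}) = ∅, so x is NOT a limit point.
  x = lima: open {lima} ∋ x has {lima} ∩ (A ∖ {lima}) = ∅, so x is NOT a limit point.
  x = mike: open {mike} ∋ x has {mike} ∩ (A ∖ {mike}) = ∅, so x is NOT a limit point.
  x = november: open {lima, november} ∋ x has {lima, november} ∩ (A ∖ {november}) = ∅, so x is NOT a limit point.
  x = oscar: open {kilo, lima, oscar} ∋ x has {kilo, lima, oscar} ∩ (A ∖ {oscar}) = ∅, so x is NOT a limit point.
Collecting: A' = ∅.


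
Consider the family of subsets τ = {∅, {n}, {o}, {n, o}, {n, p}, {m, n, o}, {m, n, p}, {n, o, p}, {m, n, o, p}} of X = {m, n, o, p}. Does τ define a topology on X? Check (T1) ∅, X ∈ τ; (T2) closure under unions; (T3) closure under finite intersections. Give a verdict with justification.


τ is NOT a topology on X.

Axiom (T1): ∅ ∈ τ? Yes; X ∈ τ? Yes.
Axiom (T2/T3): check pairwise unions and intersections of members of τ.
Counterexample for (T3): {m, n, o} ∩ {m, n, p} = {m, n} ∉ τ. Therefore τ is NOT a topology.


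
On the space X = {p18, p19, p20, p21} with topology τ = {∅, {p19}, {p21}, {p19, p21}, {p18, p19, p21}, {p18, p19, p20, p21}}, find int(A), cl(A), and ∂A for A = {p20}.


int(A) = ∅, cl(A) = {p20}, ∂A = {p20}.

Closed sets in (X, τ) are complements of opens:
  closed(X, τ) = {∅, {p20}, {p18, p20}, {p18, p19, p20}, {p18, p20, p21}, {p18, p19, p20, p21}}.
int(A) = ⋃ {U ∈ τ : U ⊆ A}. Opens contained in A: ∅.
Taking the union of these: int(A) = ∅.
cl(A) = ⋂ {C closed : A ⊆ C}. Closed sets containing A: {p20}, {p18, p20}, {p18, p19, p20}, {p18, p20, p21}, {p18, p19, p20, p21}.
Intersecting these: cl(A) = {p20}.
∂A = cl(A) ∖ int(A) = {p20} ∖ ∅ = {p20}.


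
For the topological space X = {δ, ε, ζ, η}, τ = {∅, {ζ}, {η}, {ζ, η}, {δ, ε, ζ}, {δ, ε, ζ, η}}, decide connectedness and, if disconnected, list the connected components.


(X, τ) is disconnected; components = [{η}, {δ, ε, ζ}].

Find clopen sets (U ∈ τ with X ∖ U ∈ τ):
  U = ∅, X ∖ U = {δ, ε, ζ, η} — both open, so U is clopen.
  U = {η}, X ∖ U = {δ, ε, ζ} — both open, so U is clopen.
  U = {δ, ε, ζ}, X ∖ U = {η} — both open, so U is clopen.
  U = {δ, ε, ζ, η}, X ∖ U = ∅ — both open, so U is clopen.
Nontrivial clopen(s) exist: e.g. {δ, ε, ζ}. So (X, τ) is disconnected.
Compute connected components by grouping points that agree on all clopens:
  component: {η}
  component: {δ, ε, ζ}


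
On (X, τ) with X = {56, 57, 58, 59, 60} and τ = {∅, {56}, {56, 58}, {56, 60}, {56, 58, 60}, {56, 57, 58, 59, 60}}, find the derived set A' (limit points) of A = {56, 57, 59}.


A' = {57, 58, 59, 60}

For each x ∈ X, list the open sets U ∈ τ with x ∈ U, then check whether U ∩ (A ∖ {x}) ≠ ∅ for every such U.
  x = 56: open {56} ∋ x has {56} ∩ (A ∖ {56}) = ∅, so x is NOT a limit point.
  x = 57: opens ∋ x are {56, 57, 58, 59, 60}; each meets A ∖ {57}, so x IS a limit point.
  x = 58: opens ∋ x are {56, 58}, {56, 58, 60}, {56, 57, 58, 59, 60}; each meets A ∖ {58}, so x IS a limit point.
  x = 59: opens ∋ x are {56, 57, 58, 59, 60}; each meets A ∖ {59}, so x IS a limit point.
  x = 60: opens ∋ x are {56, 60}, {56, 58, 60}, {56, 57, 58, 59, 60}; each meets A ∖ {60}, so x IS a limit point.
Collecting: A' = {57, 58, 59, 60}.


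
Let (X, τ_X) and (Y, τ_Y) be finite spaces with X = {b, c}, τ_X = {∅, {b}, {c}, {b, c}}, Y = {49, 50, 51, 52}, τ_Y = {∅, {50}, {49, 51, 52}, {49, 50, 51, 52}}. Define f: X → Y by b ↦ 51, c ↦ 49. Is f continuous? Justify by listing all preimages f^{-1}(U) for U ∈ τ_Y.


f IS continuous.

Compute f^{-1}(U) for each U ∈ τ_Y:
  U = ∅: f^{-1}(U) = ∅ ∈ τ_X ✓.
  U = {50}: f^{-1}(U) = ∅ ∈ τ_X ✓.
  U = {49, 51, 52}: f^{-1}(U) = {b, c} ∈ τ_X ✓.
  U = {49, 50, 51, 52}: f^{-1}(U) = {b, c} ∈ τ_X ✓.
Every preimage lies in τ_X, so f IS continuous.


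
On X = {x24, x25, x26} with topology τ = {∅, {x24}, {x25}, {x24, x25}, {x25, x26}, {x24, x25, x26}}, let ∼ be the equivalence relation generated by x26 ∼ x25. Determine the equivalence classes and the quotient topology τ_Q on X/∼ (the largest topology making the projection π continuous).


X/∼ = {[x24], [x25=x26]}; |τ_Q| = 4.

Equivalence classes: [x24], [x25=x26].
Quotient map π: X → X/∼ sends x24 ↦ [x24], x25 ↦ [x25=x26], x26 ↦ [x25=x26].
For each subset V ⊆ X/∼, compute π^{-1}(V) ⊆ X and check whether π^{-1}(V) ∈ τ. V is open in τ_Q iff π^{-1}(V) ∈ τ.
  V = {}: π^{-1}(V) = ∅ ∈ τ ✓.
  V = {[x24]}: π^{-1}(V) = {x24} ∈ τ ✓.
  V = {[x25=x26]}: π^{-1}(V) = {x25, x26} ∈ τ ✓.
  V = {[x24], [x25=x26]}: π^{-1}(V) = {x24, x25, x26} ∈ τ ✓.
Open sets in the quotient: τ_Q = {{}, {[x24]}, {[x25=x26]}, {[x24], [x25=x26]}} (4 elements).


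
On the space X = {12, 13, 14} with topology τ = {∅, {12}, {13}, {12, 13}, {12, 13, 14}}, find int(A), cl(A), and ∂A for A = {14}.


int(A) = ∅, cl(A) = {14}, ∂A = {14}.

Closed sets in (X, τ) are complements of opens:
  closed(X, τ) = {∅, {14}, {12, 14}, {13, 14}, {12, 13, 14}}.
int(A) = ⋃ {U ∈ τ : U ⊆ A}. Opens contained in A: ∅.
Taking the union of these: int(A) = ∅.
cl(A) = ⋂ {C closed : A ⊆ C}. Closed sets containing A: {14}, {12, 14}, {13, 14}, {12, 13, 14}.
Intersecting these: cl(A) = {14}.
∂A = cl(A) ∖ int(A) = {14} ∖ ∅ = {14}.


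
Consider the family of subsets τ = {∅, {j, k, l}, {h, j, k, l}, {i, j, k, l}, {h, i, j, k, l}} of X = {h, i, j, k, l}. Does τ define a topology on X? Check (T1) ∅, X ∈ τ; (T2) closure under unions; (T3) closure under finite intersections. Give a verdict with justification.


τ IS a topology on X.

Axiom (T1): ∅ ∈ τ? Yes; X ∈ τ? Yes.
Axiom (T2/T3): check pairwise unions and intersections of members of τ.
All pairwise intersections and unions checked — each lies in τ. Therefore τ satisfies (T1), (T2), (T3): it IS a topology on X.


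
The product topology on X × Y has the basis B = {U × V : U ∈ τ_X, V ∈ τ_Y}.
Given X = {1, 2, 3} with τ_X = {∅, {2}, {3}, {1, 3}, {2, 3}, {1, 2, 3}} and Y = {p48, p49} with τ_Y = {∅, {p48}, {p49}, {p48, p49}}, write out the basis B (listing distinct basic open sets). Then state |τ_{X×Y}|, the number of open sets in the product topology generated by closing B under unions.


Basis B = {∅ × ∅, {2} × {p48}, {2} × {p49}, {3} × {p48}, {3} × {p49}, {1, 3} × {p48}, {1, 3} × {p49}, {2} × {p48, p49}, {2, 3} × {p48}, {2, 3} × {p49}, {3} × {p48, p49}, {1, 2, 3} × {p48}, {1, 2, 3} × {p49}, {1, 3} × {p48, p49}, {2, 3} × {p48, p49}, {1, 2, 3} × {p48, p49}}; |τ_{X×Y}| = 36.

Enumerate products U × V with U ∈ τ_X, V ∈ τ_Y (deduplicated):
  ∅ × ∅ = {} (∅)
  {2} × {p48} = {(2,p48)}
  {2} × {p49} = {(2,p49)}
  {3} × {p48} = {(3,p48)}
  {3} × {p49} = {(3,p49)}
  {1, 3} × {p48} = {(1,p48), (3,p48)}
  {1, 3} × {p49} = {(1,p49), (3,p49)}
  {2} × {p48, p49} = {(2,p48), (2,p49)}
  {2, 3} × {p48} = {(2,p48), (3,p48)}
  {2, 3} × {p49} = {(2,p49), (3,p49)}
  {3} × {p48, p49} = {(3,p48), (3,p49)}
  {1, 2, 3} × {p48} = {(1,p48), (2,p48), (3,p48)}
  {1, 2, 3} × {p49} = {(1,p49), (2,p49), (3,p49)}
  {1, 3} × {p48, p49} = {(1,p48), (1,p49), (3,p48), (3,p49)}
  {2, 3} × {p48, p49} = {(2,p48), (2,p49), (3,p48), (3,p49)}
  {1, 2, 3} × {p48, p49} = {(1,p48), (1,p49), (2,p48), (2,p49), (3,p48), (3,p49)}
These 16 distinct sets form the basis B.
Close under arbitrary unions to get τ_{X×Y}; counting gives |τ_{X×Y}| = 36.


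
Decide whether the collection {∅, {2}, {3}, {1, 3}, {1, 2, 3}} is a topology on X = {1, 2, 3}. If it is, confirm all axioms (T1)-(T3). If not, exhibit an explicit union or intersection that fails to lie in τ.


τ is NOT a topology on X.

Axiom (T1): ∅ ∈ τ? Yes; X ∈ τ? Yes.
Axiom (T2/T3): check pairwise unions and intersections of members of τ.
Counterexample for (T2): {2} ∪ {3} = {2, 3} ∉ τ. Therefore τ is NOT a topology.


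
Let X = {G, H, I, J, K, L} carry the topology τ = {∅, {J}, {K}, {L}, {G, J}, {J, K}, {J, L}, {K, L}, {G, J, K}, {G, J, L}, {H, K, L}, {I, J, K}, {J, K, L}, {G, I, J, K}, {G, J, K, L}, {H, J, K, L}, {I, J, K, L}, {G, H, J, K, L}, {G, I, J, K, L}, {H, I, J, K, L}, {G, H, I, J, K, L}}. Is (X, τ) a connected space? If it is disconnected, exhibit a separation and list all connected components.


(X, τ) is connected.

Find clopen sets (U ∈ τ with X ∖ U ∈ τ):
  U = ∅, X ∖ U = {G, H, I, J, K, L} — both open, so U is clopen.
  U = {G, H, I, J, K, L}, X ∖ U = ∅ — both open, so U is clopen.
Only trivial clopens (∅ and X) exist, so (X, τ) is connected.
Compute connected components by grouping points that agree on all clopens:
  component: {G, H, I, J, K, L}


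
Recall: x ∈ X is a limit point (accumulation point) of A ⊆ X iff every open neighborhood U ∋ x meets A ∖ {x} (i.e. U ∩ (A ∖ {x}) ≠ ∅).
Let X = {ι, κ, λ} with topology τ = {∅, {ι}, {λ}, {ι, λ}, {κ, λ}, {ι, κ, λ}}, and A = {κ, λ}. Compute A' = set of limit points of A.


A' = {κ}

For each x ∈ X, list the open sets U ∈ τ with x ∈ U, then check whether U ∩ (A ∖ {x}) ≠ ∅ for every such U.
  x = ι: open {ι} ∋ x has {ι} ∩ (A ∖ {ι}) = ∅, so x is NOT a limit point.
  x = κ: opens ∋ x are {κ, λ}, {ι, κ, λ}; each meets A ∖ {κ}, so x IS a limit point.
  x = λ: open {λ} ∋ x has {λ} ∩ (A ∖ {λ}) = ∅, so x is NOT a limit point.
Collecting: A' = {κ}.


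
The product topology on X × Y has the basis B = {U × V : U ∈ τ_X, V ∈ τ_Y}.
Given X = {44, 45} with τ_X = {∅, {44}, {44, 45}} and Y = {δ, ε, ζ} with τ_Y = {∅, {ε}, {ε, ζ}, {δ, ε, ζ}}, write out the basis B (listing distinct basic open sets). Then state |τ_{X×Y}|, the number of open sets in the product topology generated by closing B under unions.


Basis B = {∅ × ∅, {44} × {ε}, {44} × {ε, ζ}, {44, 45} × {ε}, {44} × {δ, ε, ζ}, {44, 45} × {ε, ζ}, {44, 45} × {δ, ε, ζ}}; |τ_{X×Y}| = 10.

Enumerate products U × V with U ∈ τ_X, V ∈ τ_Y (deduplicated):
  ∅ × ∅ = {} (∅)
  {44} × {ε} = {(44,ε)}
  {44} × {ε, ζ} = {(44,ε), (44,ζ)}
  {44, 45} × {ε} = {(44,ε), (45,ε)}
  {44} × {δ, ε, ζ} = {(44,δ), (44,ε), (44,ζ)}
  {44, 45} × {ε, ζ} = {(44,ε), (44,ζ), (45,ε), (45,ζ)}
  {44, 45} × {δ, ε, ζ} = {(44,δ), (44,ε), (44,ζ), (45,δ), (45,ε), (45,ζ)}
These 7 distinct sets form the basis B.
Close under arbitrary unions to get τ_{X×Y}; counting gives |τ_{X×Y}| = 10.


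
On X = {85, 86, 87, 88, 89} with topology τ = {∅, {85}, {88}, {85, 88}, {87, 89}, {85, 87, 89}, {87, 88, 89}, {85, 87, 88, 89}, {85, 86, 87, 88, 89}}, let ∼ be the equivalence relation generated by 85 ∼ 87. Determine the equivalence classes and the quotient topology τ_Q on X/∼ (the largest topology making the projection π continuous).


X/∼ = {[85=87], [86], [88], [89]}; |τ_Q| = 5.

Equivalence classes: [85=87], [86], [88], [89].
Quotient map π: X → X/∼ sends 85 ↦ [85=87], 86 ↦ [86], 87 ↦ [85=87], 88 ↦ [88], 89 ↦ [89].
For each subset V ⊆ X/∼, compute π^{-1}(V) ⊆ X and check whether π^{-1}(V) ∈ τ. V is open in τ_Q iff π^{-1}(V) ∈ τ.
  V = {}: π^{-1}(V) = ∅ ∈ τ ✓.
  V = {[85=87]}: π^{-1}(V) = {85, 87} ∉ τ ✗.
  V = {[86]}: π^{-1}(V) = {86} ∉ τ ✗.
  V = {[85=87], [86]}: π^{-1}(V) = {85, 86, 87} ∉ τ ✗.
  V = {[88]}: π^{-1}(V) = {88} ∈ τ ✓.
  V = {[85=87], [88]}: π^{-1}(V) = {85, 87, 88} ∉ τ ✗.
  V = {[86], [88]}: π^{-1}(V) = {86, 88} ∉ τ ✗.
  V = {[85=87], [86], [88]}: π^{-1}(V) = {85, 86, 87, 88} ∉ τ ✗.
  V = {[89]}: π^{-1}(V) = {89} ∉ τ ✗.
  V = {[85=87], [89]}: π^{-1}(V) = {85, 87, 89} ∈ τ ✓.
  V = {[86], [89]}: π^{-1}(V) = {86, 89} ∉ τ ✗.
  V = {[85=87], [86], [89]}: π^{-1}(V) = {85, 86, 87, 89} ∉ τ ✗.
  V = {[88], [89]}: π^{-1}(V) = {88, 89} ∉ τ ✗.
  V = {[85=87], [88], [89]}: π^{-1}(V) = {85, 87, 88, 89} ∈ τ ✓.
  V = {[86], [88], [89]}: π^{-1}(V) = {86, 88, 89} ∉ τ ✗.
  V = {[85=87], [86], [88], [89]}: π^{-1}(V) = {85, 86, 87, 88, 89} ∈ τ ✓.
Open sets in the quotient: τ_Q = {{}, {[88]}, {[85=87], [89]}, {[85=87], [88], [89]}, {[85=87], [86], [88], [89]}} (5 elements).


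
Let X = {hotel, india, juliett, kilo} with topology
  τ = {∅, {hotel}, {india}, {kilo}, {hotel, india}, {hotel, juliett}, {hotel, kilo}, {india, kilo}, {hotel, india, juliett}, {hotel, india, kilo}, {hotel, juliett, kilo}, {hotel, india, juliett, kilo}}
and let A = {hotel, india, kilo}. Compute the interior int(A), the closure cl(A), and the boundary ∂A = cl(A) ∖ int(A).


int(A) = {hotel, india, kilo}, cl(A) = {hotel, india, juliett, kilo}, ∂A = {juliett}.

Closed sets in (X, τ) are complements of opens:
  closed(X, τ) = {∅, {india}, {juliett}, {kilo}, {hotel, juliett}, {india, juliett}, {india, kilo}, {juliett, kilo}, {hotel, india, juliett}, {hotel, juliett, kilo}, {india, juliett, kilo}, {hotel, india, juliett, kilo}}.
int(A) = ⋃ {U ∈ τ : U ⊆ A}. Opens contained in A: ∅, {hotel}, {india}, {kilo}, {hotel, india}, {hotel, kilo}, {india, kilo}, {hotel, india, kilo}.
Taking the union of these: int(A) = {hotel, india, kilo}.
cl(A) = ⋂ {C closed : A ⊆ C}. Closed sets containing A: {hotel, india, juliett, kilo}.
Intersecting these: cl(A) = {hotel, india, juliett, kilo}.
∂A = cl(A) ∖ int(A) = {hotel, india, juliett, kilo} ∖ {hotel, india, kilo} = {juliett}.


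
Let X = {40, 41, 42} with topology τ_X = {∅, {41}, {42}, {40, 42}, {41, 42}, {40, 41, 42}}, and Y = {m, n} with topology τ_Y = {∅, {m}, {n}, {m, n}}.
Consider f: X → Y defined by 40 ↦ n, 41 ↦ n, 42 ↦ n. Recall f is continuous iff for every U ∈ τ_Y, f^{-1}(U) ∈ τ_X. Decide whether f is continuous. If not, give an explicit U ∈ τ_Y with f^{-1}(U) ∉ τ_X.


f IS continuous.

Compute f^{-1}(U) for each U ∈ τ_Y:
  U = ∅: f^{-1}(U) = ∅ ∈ τ_X ✓.
  U = {m}: f^{-1}(U) = ∅ ∈ τ_X ✓.
  U = {n}: f^{-1}(U) = {40, 41, 42} ∈ τ_X ✓.
  U = {m, n}: f^{-1}(U) = {40, 41, 42} ∈ τ_X ✓.
Every preimage lies in τ_X, so f IS continuous.


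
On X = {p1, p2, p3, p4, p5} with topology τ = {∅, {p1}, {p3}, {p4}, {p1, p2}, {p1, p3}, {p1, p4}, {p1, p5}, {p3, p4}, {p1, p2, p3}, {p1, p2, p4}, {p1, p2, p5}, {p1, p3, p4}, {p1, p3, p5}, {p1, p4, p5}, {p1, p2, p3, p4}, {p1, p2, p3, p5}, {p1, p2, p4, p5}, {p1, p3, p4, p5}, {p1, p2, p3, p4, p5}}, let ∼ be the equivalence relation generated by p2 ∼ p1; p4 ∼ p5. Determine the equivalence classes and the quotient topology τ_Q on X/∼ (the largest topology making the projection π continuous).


X/∼ = {[p1=p2], [p3], [p4=p5]}; |τ_Q| = 6.

Equivalence classes: [p1=p2], [p3], [p4=p5].
Quotient map π: X → X/∼ sends p1 ↦ [p1=p2], p2 ↦ [p1=p2], p3 ↦ [p3], p4 ↦ [p4=p5], p5 ↦ [p4=p5].
For each subset V ⊆ X/∼, compute π^{-1}(V) ⊆ X and check whether π^{-1}(V) ∈ τ. V is open in τ_Q iff π^{-1}(V) ∈ τ.
  V = {}: π^{-1}(V) = ∅ ∈ τ ✓.
  V = {[p1=p2]}: π^{-1}(V) = {p1, p2} ∈ τ ✓.
  V = {[p3]}: π^{-1}(V) = {p3} ∈ τ ✓.
  V = {[p1=p2], [p3]}: π^{-1}(V) = {p1, p2, p3} ∈ τ ✓.
  V = {[p4=p5]}: π^{-1}(V) = {p4, p5} ∉ τ ✗.
  V = {[p1=p2], [p4=p5]}: π^{-1}(V) = {p1, p2, p4, p5} ∈ τ ✓.
  V = {[p3], [p4=p5]}: π^{-1}(V) = {p3, p4, p5} ∉ τ ✗.
  V = {[p1=p2], [p3], [p4=p5]}: π^{-1}(V) = {p1, p2, p3, p4, p5} ∈ τ ✓.
Open sets in the quotient: τ_Q = {{}, {[p1=p2]}, {[p3]}, {[p1=p2], [p3]}, {[p1=p2], [p4=p5]}, {[p1=p2], [p3], [p4=p5]}} (6 elements).


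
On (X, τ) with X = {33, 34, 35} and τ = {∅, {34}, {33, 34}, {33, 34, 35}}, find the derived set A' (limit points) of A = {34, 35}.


A' = {33, 35}

For each x ∈ X, list the open sets U ∈ τ with x ∈ U, then check whether U ∩ (A ∖ {x}) ≠ ∅ for every such U.
  x = 33: opens ∋ x are {33, 34}, {33, 34, 35}; each meets A ∖ {33}, so x IS a limit point.
  x = 34: open {34} ∋ x has {34} ∩ (A ∖ {34}) = ∅, so x is NOT a limit point.
  x = 35: opens ∋ x are {33, 34, 35}; each meets A ∖ {35}, so x IS a limit point.
Collecting: A' = {33, 35}.


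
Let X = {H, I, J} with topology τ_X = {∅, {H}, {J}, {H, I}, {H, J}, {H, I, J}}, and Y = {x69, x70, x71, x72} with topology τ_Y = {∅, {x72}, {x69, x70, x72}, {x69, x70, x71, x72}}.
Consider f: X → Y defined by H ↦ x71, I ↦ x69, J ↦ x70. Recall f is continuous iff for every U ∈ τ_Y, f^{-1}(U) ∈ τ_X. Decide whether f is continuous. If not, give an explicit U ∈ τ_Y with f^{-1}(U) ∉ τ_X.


f is NOT continuous.

Compute f^{-1}(U) for each U ∈ τ_Y:
  U = ∅: f^{-1}(U) = ∅ ∈ τ_X ✓.
  U = {x72}: f^{-1}(U) = ∅ ∈ τ_X ✓.
  U = {x69, x70, x72}: f^{-1}(U) = {I, J} ∉ τ_X ✗.
  U = {x69, x70, x71, x72}: f^{-1}(U) = {H, I, J} ∈ τ_X ✓.
Found U = {x69, x70, x72} with f^{-1}(U) = {I, J} not in τ_X. Therefore f is NOT continuous.


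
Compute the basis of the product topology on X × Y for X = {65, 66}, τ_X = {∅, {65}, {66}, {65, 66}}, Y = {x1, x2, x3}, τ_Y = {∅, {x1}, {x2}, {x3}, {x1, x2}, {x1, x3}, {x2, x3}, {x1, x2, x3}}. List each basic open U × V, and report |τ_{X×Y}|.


Basis B = {∅ × ∅, {65} × {x1}, {65} × {x2}, {65} × {x3}, {66} × {x1}, {66} × {x2}, {66} × {x3}, {65} × {x1, x2}, {65} × {x1, x3}, {65, 66} × {x1}, {65} × {x2, x3}, {65, 66} × {x2}, {65, 66} × {x3}, {66} × {x1, x2}, {66} × {x1, x3}, {66} × {x2, x3}, {65} × {x1, x2, x3}, {66} × {x1, x2, x3}, {65, 66} × {x1, x2}, {65, 66} × {x1, x3}, {65, 66} × {x2, x3}, {65, 66} × {x1, x2, x3}}; |τ_{X×Y}| = 64.

Enumerate products U × V with U ∈ τ_X, V ∈ τ_Y (deduplicated):
  ∅ × ∅ = {} (∅)
  {65} × {x1} = {(65,x1)}
  {65} × {x2} = {(65,x2)}
  {65} × {x3} = {(65,x3)}
  {66} × {x1} = {(66,x1)}
  {66} × {x2} = {(66,x2)}
  {66} × {x3} = {(66,x3)}
  {65} × {x1, x2} = {(65,x1), (65,x2)}
  {65} × {x1, x3} = {(65,x1), (65,x3)}
  {65, 66} × {x1} = {(65,x1), (66,x1)}
  {65} × {x2, x3} = {(65,x2), (65,x3)}
  {65, 66} × {x2} = {(65,x2), (66,x2)}
  {65, 66} × {x3} = {(65,x3), (66,x3)}
  {66} × {x1, x2} = {(66,x1), (66,x2)}
  {66} × {x1, x3} = {(66,x1), (66,x3)}
  {66} × {x2, x3} = {(66,x2), (66,x3)}
  {65} × {x1, x2, x3} = {(65,x1), (65,x2), (65,x3)}
  {66} × {x1, x2, x3} = {(66,x1), (66,x2), (66,x3)}
  {65, 66} × {x1, x2} = {(65,x1), (65,x2), (66,x1), (66,x2)}
  {65, 66} × {x1, x3} = {(65,x1), (65,x3), (66,x1), (66,x3)}
  {65, 66} × {x2, x3} = {(65,x2), (65,x3), (66,x2), (66,x3)}
  {65, 66} × {x1, x2, x3} = {(65,x1), (65,x2), (65,x3), (66,x1), (66,x2), (66,x3)}
These 22 distinct sets form the basis B.
Close under arbitrary unions to get τ_{X×Y}; counting gives |τ_{X×Y}| = 64.


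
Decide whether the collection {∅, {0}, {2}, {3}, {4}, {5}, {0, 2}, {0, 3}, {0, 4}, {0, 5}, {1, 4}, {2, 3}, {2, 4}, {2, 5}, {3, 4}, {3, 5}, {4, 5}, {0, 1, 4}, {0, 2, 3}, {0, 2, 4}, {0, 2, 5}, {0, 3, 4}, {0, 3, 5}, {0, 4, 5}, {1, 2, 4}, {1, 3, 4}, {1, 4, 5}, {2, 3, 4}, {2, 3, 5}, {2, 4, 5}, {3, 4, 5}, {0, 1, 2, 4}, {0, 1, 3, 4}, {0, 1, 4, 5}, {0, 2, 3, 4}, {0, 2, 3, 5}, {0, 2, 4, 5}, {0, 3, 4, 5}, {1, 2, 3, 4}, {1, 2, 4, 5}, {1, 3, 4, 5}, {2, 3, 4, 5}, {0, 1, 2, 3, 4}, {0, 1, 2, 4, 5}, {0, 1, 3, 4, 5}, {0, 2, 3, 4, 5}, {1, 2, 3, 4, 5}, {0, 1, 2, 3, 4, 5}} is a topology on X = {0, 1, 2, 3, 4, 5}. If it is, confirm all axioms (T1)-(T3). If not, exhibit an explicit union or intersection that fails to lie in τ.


τ IS a topology on X.

Axiom (T1): ∅ ∈ τ? Yes; X ∈ τ? Yes.
Axiom (T2/T3): check pairwise unions and intersections of members of τ.
All pairwise intersections and unions checked — each lies in τ. Therefore τ satisfies (T1), (T2), (T3): it IS a topology on X.


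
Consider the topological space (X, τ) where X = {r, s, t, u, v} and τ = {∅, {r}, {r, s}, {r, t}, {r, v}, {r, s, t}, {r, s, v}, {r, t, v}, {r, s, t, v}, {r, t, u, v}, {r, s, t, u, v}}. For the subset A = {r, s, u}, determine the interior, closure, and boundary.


int(A) = {r, s}, cl(A) = {r, s, t, u, v}, ∂A = {t, u, v}.

Closed sets in (X, τ) are complements of opens:
  closed(X, τ) = {∅, {s}, {u}, {s, u}, {t, u}, {u, v}, {s, t, u}, {s, u, v}, {t, u, v}, {s, t, u, v}, {r, s, t, u, v}}.
int(A) = ⋃ {U ∈ τ : U ⊆ A}. Opens contained in A: ∅, {r}, {r, s}.
Taking the union of these: int(A) = {r, s}.
cl(A) = ⋂ {C closed : A ⊆ C}. Closed sets containing A: {r, s, t, u, v}.
Intersecting these: cl(A) = {r, s, t, u, v}.
∂A = cl(A) ∖ int(A) = {r, s, t, u, v} ∖ {r, s} = {t, u, v}.


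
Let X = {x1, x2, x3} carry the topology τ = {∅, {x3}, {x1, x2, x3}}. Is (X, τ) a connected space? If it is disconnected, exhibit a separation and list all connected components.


(X, τ) is connected.

Find clopen sets (U ∈ τ with X ∖ U ∈ τ):
  U = ∅, X ∖ U = {x1, x2, x3} — both open, so U is clopen.
  U = {x1, x2, x3}, X ∖ U = ∅ — both open, so U is clopen.
Only trivial clopens (∅ and X) exist, so (X, τ) is connected.
Compute connected components by grouping points that agree on all clopens:
  component: {x1, x2, x3}


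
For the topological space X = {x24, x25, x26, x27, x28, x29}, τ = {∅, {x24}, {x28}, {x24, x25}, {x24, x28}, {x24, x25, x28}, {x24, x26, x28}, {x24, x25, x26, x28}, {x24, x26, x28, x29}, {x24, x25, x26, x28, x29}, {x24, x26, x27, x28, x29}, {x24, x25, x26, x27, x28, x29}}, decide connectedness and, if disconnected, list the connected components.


(X, τ) is connected.

Find clopen sets (U ∈ τ with X ∖ U ∈ τ):
  U = ∅, X ∖ U = {x24, x25, x26, x27, x28, x29} — both open, so U is clopen.
  U = {x24, x25, x26, x27, x28, x29}, X ∖ U = ∅ — both open, so U is clopen.
Only trivial clopens (∅ and X) exist, so (X, τ) is connected.
Compute connected components by grouping points that agree on all clopens:
  component: {x24, x25, x26, x27, x28, x29}


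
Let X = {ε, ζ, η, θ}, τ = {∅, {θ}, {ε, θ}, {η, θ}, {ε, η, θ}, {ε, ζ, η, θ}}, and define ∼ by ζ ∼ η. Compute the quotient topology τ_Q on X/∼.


X/∼ = {[ε], [ζ=η], [θ]}; |τ_Q| = 4.

Equivalence classes: [ε], [ζ=η], [θ].
Quotient map π: X → X/∼ sends ε ↦ [ε], ζ ↦ [ζ=η], η ↦ [ζ=η], θ ↦ [θ].
For each subset V ⊆ X/∼, compute π^{-1}(V) ⊆ X and check whether π^{-1}(V) ∈ τ. V is open in τ_Q iff π^{-1}(V) ∈ τ.
  V = {}: π^{-1}(V) = ∅ ∈ τ ✓.
  V = {[ε]}: π^{-1}(V) = {ε} ∉ τ ✗.
  V = {[ζ=η]}: π^{-1}(V) = {ζ, η} ∉ τ ✗.
  V = {[ε], [ζ=η]}: π^{-1}(V) = {ε, ζ, η} ∉ τ ✗.
  V = {[θ]}: π^{-1}(V) = {θ} ∈ τ ✓.
  V = {[ε], [θ]}: π^{-1}(V) = {ε, θ} ∈ τ ✓.
  V = {[ζ=η], [θ]}: π^{-1}(V) = {ζ, η, θ} ∉ τ ✗.
  V = {[ε], [ζ=η], [θ]}: π^{-1}(V) = {ε, ζ, η, θ} ∈ τ ✓.
Open sets in the quotient: τ_Q = {{}, {[θ]}, {[ε], [θ]}, {[ε], [ζ=η], [θ]}} (4 elements).


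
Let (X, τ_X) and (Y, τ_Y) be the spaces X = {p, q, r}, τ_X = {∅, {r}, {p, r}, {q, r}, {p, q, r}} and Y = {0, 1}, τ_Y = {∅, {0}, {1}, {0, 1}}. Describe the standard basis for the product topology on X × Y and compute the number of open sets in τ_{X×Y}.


Basis B = {∅ × ∅, {r} × {0}, {r} × {1}, {p, r} × {0}, {p, r} × {1}, {q, r} × {0}, {q, r} × {1}, {r} × {0, 1}, {p, q, r} × {0}, {p, q, r} × {1}, {p, r} × {0, 1}, {q, r} × {0, 1}, {p, q, r} × {0, 1}}; |τ_{X×Y}| = 25.

Enumerate products U × V with U ∈ τ_X, V ∈ τ_Y (deduplicated):
  ∅ × ∅ = {} (∅)
  {r} × {0} = {(r,0)}
  {r} × {1} = {(r,1)}
  {p, r} × {0} = {(p,0), (r,0)}
  {p, r} × {1} = {(p,1), (r,1)}
  {q, r} × {0} = {(q,0), (r,0)}
  {q, r} × {1} = {(q,1), (r,1)}
  {r} × {0, 1} = {(r,0), (r,1)}
  {p, q, r} × {0} = {(p,0), (q,0), (r,0)}
  {p, q, r} × {1} = {(p,1), (q,1), (r,1)}
  {p, r} × {0, 1} = {(p,0), (p,1), (r,0), (r,1)}
  {q, r} × {0, 1} = {(q,0), (q,1), (r,0), (r,1)}
  {p, q, r} × {0, 1} = {(p,0), (p,1), (q,0), (q,1), (r,0), (r,1)}
These 13 distinct sets form the basis B.
Close under arbitrary unions to get τ_{X×Y}; counting gives |τ_{X×Y}| = 25.


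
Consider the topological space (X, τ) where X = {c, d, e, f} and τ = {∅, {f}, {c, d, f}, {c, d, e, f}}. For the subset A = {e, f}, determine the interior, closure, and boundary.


int(A) = {f}, cl(A) = {c, d, e, f}, ∂A = {c, d, e}.

Closed sets in (X, τ) are complements of opens:
  closed(X, τ) = {∅, {e}, {c, d, e}, {c, d, e, f}}.
int(A) = ⋃ {U ∈ τ : U ⊆ A}. Opens contained in A: ∅, {f}.
Taking the union of these: int(A) = {f}.
cl(A) = ⋂ {C closed : A ⊆ C}. Closed sets containing A: {c, d, e, f}.
Intersecting these: cl(A) = {c, d, e, f}.
∂A = cl(A) ∖ int(A) = {c, d, e, f} ∖ {f} = {c, d, e}.


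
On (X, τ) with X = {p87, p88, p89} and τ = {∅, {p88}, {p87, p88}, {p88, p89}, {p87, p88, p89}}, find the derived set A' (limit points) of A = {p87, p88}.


A' = {p87, p89}

For each x ∈ X, list the open sets U ∈ τ with x ∈ U, then check whether U ∩ (A ∖ {x}) ≠ ∅ for every such U.
  x = p87: opens ∋ x are {p87, p88}, {p87, p88, p89}; each meets A ∖ {p87}, so x IS a limit point.
  x = p88: open {p88} ∋ x has {p88} ∩ (A ∖ {p88}) = ∅, so x is NOT a limit point.
  x = p89: opens ∋ x are {p88, p89}, {p87, p88, p89}; each meets A ∖ {p89}, so x IS a limit point.
Collecting: A' = {p87, p89}.


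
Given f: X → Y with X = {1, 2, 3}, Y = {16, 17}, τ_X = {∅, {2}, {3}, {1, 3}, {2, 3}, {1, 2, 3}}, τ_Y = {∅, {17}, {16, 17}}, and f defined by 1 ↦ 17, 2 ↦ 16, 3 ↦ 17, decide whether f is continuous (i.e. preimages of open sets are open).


f IS continuous.

Compute f^{-1}(U) for each U ∈ τ_Y:
  U = ∅: f^{-1}(U) = ∅ ∈ τ_X ✓.
  U = {17}: f^{-1}(U) = {1, 3} ∈ τ_X ✓.
  U = {16, 17}: f^{-1}(U) = {1, 2, 3} ∈ τ_X ✓.
Every preimage lies in τ_X, so f IS continuous.


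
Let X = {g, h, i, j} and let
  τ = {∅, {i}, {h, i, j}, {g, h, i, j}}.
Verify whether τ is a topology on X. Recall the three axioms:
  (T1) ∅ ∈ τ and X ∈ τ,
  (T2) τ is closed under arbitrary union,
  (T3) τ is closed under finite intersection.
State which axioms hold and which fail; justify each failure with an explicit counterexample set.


τ IS a topology on X.

Axiom (T1): ∅ ∈ τ? Yes; X ∈ τ? Yes.
Axiom (T2/T3): check pairwise unions and intersections of members of τ.
All pairwise intersections and unions checked — each lies in τ. Therefore τ satisfies (T1), (T2), (T3): it IS a topology on X.


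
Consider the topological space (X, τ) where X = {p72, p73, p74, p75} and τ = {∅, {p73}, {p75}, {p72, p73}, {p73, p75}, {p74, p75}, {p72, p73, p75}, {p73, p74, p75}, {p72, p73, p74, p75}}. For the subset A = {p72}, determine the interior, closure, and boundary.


int(A) = ∅, cl(A) = {p72}, ∂A = {p72}.

Closed sets in (X, τ) are complements of opens:
  closed(X, τ) = {∅, {p72}, {p74}, {p72, p73}, {p72, p74}, {p74, p75}, {p72, p73, p74}, {p72, p74, p75}, {p72, p73, p74, p75}}.
int(A) = ⋃ {U ∈ τ : U ⊆ A}. Opens contained in A: ∅.
Taking the union of these: int(A) = ∅.
cl(A) = ⋂ {C closed : A ⊆ C}. Closed sets containing A: {p72}, {p72, p73}, {p72, p74}, {p72, p73, p74}, {p72, p74, p75}, {p72, p73, p74, p75}.
Intersecting these: cl(A) = {p72}.
∂A = cl(A) ∖ int(A) = {p72} ∖ ∅ = {p72}.


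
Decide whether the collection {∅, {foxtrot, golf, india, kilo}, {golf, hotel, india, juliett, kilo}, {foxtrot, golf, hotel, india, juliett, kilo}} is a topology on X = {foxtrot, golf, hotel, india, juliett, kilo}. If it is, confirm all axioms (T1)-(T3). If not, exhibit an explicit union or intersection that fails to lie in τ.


τ is NOT a topology on X.

Axiom (T1): ∅ ∈ τ? Yes; X ∈ τ? Yes.
Axiom (T2/T3): check pairwise unions and intersections of members of τ.
Counterexample for (T3): {foxtrot, golf, india, kilo} ∩ {golf, hotel, india, juliett, kilo} = {golf, india, kilo} ∉ τ. Therefore τ is NOT a topology.


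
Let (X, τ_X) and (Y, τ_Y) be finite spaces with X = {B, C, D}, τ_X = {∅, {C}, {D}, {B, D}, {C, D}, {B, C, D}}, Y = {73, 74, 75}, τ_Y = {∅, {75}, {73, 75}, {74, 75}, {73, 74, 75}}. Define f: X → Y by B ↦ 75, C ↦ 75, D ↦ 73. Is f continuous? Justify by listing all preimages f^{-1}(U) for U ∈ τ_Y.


f is NOT continuous.

Compute f^{-1}(U) for each U ∈ τ_Y:
  U = ∅: f^{-1}(U) = ∅ ∈ τ_X ✓.
  U = {75}: f^{-1}(U) = {B, C} ∉ τ_X ✗.
  U = {73, 75}: f^{-1}(U) = {B, C, D} ∈ τ_X ✓.
  U = {74, 75}: f^{-1}(U) = {B, C} ∉ τ_X ✗.
  U = {73, 74, 75}: f^{-1}(U) = {B, C, D} ∈ τ_X ✓.
Found U = {75} with f^{-1}(U) = {B, C} not in τ_X. Therefore f is NOT continuous.


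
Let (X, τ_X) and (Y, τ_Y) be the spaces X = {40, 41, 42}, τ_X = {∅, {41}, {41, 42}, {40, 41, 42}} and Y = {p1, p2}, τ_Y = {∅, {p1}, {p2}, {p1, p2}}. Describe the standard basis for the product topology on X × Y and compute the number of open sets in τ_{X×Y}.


Basis B = {∅ × ∅, {41} × {p1}, {41} × {p2}, {41} × {p1, p2}, {41, 42} × {p1}, {41, 42} × {p2}, {40, 41, 42} × {p1}, {40, 41, 42} × {p2}, {41, 42} × {p1, p2}, {40, 41, 42} × {p1, p2}}; |τ_{X×Y}| = 16.

Enumerate products U × V with U ∈ τ_X, V ∈ τ_Y (deduplicated):
  ∅ × ∅ = {} (∅)
  {41} × {p1} = {(41,p1)}
  {41} × {p2} = {(41,p2)}
  {41} × {p1, p2} = {(41,p1), (41,p2)}
  {41, 42} × {p1} = {(41,p1), (42,p1)}
  {41, 42} × {p2} = {(41,p2), (42,p2)}
  {40, 41, 42} × {p1} = {(40,p1), (41,p1), (42,p1)}
  {40, 41, 42} × {p2} = {(40,p2), (41,p2), (42,p2)}
  {41, 42} × {p1, p2} = {(41,p1), (41,p2), (42,p1), (42,p2)}
  {40, 41, 42} × {p1, p2} = {(40,p1), (40,p2), (41,p1), (41,p2), (42,p1), (42,p2)}
These 10 distinct sets form the basis B.
Close under arbitrary unions to get τ_{X×Y}; counting gives |τ_{X×Y}| = 16.


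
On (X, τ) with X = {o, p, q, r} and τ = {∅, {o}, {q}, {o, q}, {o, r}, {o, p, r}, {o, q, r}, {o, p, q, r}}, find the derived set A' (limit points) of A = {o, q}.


A' = {p, r}

For each x ∈ X, list the open sets U ∈ τ with x ∈ U, then check whether U ∩ (A ∖ {x}) ≠ ∅ for every such U.
  x = o: open {o} ∋ x has {o} ∩ (A ∖ {o}) = ∅, so x is NOT a limit point.
  x = p: opens ∋ x are {o, p, r}, {o, p, q, r}; each meets A ∖ {p}, so x IS a limit point.
  x = q: open {q} ∋ x has {q} ∩ (A ∖ {q}) = ∅, so x is NOT a limit point.
  x = r: opens ∋ x are {o, r}, {o, p, r}, {o, q, r}, {o, p, q, r}; each meets A ∖ {r}, so x IS a limit point.
Collecting: A' = {p, r}.


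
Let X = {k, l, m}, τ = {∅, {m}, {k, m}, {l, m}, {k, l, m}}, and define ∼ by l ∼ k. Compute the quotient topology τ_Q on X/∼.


X/∼ = {[k=l], [m]}; |τ_Q| = 3.

Equivalence classes: [k=l], [m].
Quotient map π: X → X/∼ sends k ↦ [k=l], l ↦ [k=l], m ↦ [m].
For each subset V ⊆ X/∼, compute π^{-1}(V) ⊆ X and check whether π^{-1}(V) ∈ τ. V is open in τ_Q iff π^{-1}(V) ∈ τ.
  V = {}: π^{-1}(V) = ∅ ∈ τ ✓.
  V = {[k=l]}: π^{-1}(V) = {k, l} ∉ τ ✗.
  V = {[m]}: π^{-1}(V) = {m} ∈ τ ✓.
  V = {[k=l], [m]}: π^{-1}(V) = {k, l, m} ∈ τ ✓.
Open sets in the quotient: τ_Q = {{}, {[m]}, {[k=l], [m]}} (3 elements).


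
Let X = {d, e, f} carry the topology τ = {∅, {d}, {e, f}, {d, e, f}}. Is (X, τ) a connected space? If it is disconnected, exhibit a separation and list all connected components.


(X, τ) is disconnected; components = [{d}, {e, f}].

Find clopen sets (U ∈ τ with X ∖ U ∈ τ):
  U = ∅, X ∖ U = {d, e, f} — both open, so U is clopen.
  U = {d}, X ∖ U = {e, f} — both open, so U is clopen.
  U = {e, f}, X ∖ U = {d} — both open, so U is clopen.
  U = {d, e, f}, X ∖ U = ∅ — both open, so U is clopen.
Nontrivial clopen(s) exist: e.g. {d}. So (X, τ) is disconnected.
Compute connected components by grouping points that agree on all clopens:
  component: {d}
  component: {e, f}


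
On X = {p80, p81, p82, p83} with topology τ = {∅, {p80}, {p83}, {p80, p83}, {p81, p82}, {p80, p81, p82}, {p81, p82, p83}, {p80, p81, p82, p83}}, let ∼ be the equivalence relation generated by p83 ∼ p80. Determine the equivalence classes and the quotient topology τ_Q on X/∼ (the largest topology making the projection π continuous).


X/∼ = {[p80=p83], [p81], [p82]}; |τ_Q| = 4.

Equivalence classes: [p80=p83], [p81], [p82].
Quotient map π: X → X/∼ sends p80 ↦ [p80=p83], p81 ↦ [p81], p82 ↦ [p82], p83 ↦ [p80=p83].
For each subset V ⊆ X/∼, compute π^{-1}(V) ⊆ X and check whether π^{-1}(V) ∈ τ. V is open in τ_Q iff π^{-1}(V) ∈ τ.
  V = {}: π^{-1}(V) = ∅ ∈ τ ✓.
  V = {[p80=p83]}: π^{-1}(V) = {p80, p83} ∈ τ ✓.
  V = {[p81]}: π^{-1}(V) = {p81} ∉ τ ✗.
  V = {[p80=p83], [p81]}: π^{-1}(V) = {p80, p81, p83} ∉ τ ✗.
  V = {[p82]}: π^{-1}(V) = {p82} ∉ τ ✗.
  V = {[p80=p83], [p82]}: π^{-1}(V) = {p80, p82, p83} ∉ τ ✗.
  V = {[p81], [p82]}: π^{-1}(V) = {p81, p82} ∈ τ ✓.
  V = {[p80=p83], [p81], [p82]}: π^{-1}(V) = {p80, p81, p82, p83} ∈ τ ✓.
Open sets in the quotient: τ_Q = {{}, {[p80=p83]}, {[p81], [p82]}, {[p80=p83], [p81], [p82]}} (4 elements).
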